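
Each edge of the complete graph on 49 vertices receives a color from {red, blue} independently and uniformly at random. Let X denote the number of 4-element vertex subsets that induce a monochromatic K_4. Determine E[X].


Let X = Σ_S X_S over the C(49, 4) = 211876 subsets S of size 4, where X_S = 1 if the K_4 on S is monochromatic.
For a fixed S, the K_4 on S has C(4, 2) = 6 edges. P[all 6 edges red] = (1/2)^6, and likewise for blue, so P[monochromatic] = 2·(1/2)^6 = 2^{1 − 6} = 1/32.
By linearity of expectation: E[X] = C(49, 4) · 2^{1 − 6} = 211876 · 1/32 = 52969/8.
Numerically: E[X] ≈ 6621.1250.

E[X] = C(49,4)·2^(1−C(4,2)) = 52969/8 ≈ 6621.1250.


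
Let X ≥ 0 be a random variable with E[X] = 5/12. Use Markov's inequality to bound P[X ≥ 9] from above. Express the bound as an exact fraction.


μ = E[X] = 5/12, a = 9.
Markov: P[X ≥ 9] ≤ μ/a = (5/12)/9 = 5/108.
Numerically: ≈ 0.04630.
(Since a = 9 > μ = 0.41667, the bound 5/108 is < 1 and informative.)

P[X ≥ 9] ≤ 5/108 ≈ 0.04630.


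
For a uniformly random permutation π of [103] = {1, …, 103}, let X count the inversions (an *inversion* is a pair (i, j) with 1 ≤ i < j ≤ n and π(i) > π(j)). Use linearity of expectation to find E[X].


Write X = Σ X_I over the C(103, 2) = 5253 pairs i < j, with X_I the indicator of one inversion.
There are 5253 indicators.
For each fixed pair i < j, the values π(i) and π(j) are two distinct elements of {1, …, 103} in uniformly random order; by symmetry P[π(i) > π(j)] = 1/2.
By linearity: E[X] = 5253 · (1/2) = C(103, 2) · (1/2) = 5253/2 = 5253/2 ≈ 2626.500000.

E[X] = 5253/2 = 2626.500000.


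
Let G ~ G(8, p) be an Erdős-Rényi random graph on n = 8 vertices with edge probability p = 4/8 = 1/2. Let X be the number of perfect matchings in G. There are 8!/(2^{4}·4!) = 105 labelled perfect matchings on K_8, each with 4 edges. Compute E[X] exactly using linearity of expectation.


K_8 has 8!/(2^{4}·4!) = 105 labelled perfect matchings.
For each such perfect matching H, let X_H = 1 if all 4 edges of H are present in G. Then P[X_H = 1] = p^{4} = (1/2)^{4} = 1/16.
By linearity: E[X] = Σ_H E[X_H] = 105 · p^{4} = 105 · 1/16 = 105/16.
Numerically: E[X] ≈ 6.5625.

E[X] = 105 · (1/2)^{4} = 105/16 ≈ 6.5625.


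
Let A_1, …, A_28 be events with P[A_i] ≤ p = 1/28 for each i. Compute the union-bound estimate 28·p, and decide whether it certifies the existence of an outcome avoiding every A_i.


Union bound: P[∪_{i=1}^{28} A_i] ≤ Σ_i P[A_i] ≤ 28·p = 28·(1/28) = 1.
Numerically: 1 ≈ 1.0000000.
Is 1 < 1? NO.
Since the bound 1 is ≥ 1, the union bound is uninformative here; it does NOT by itself certify existence.

28·p = 1 ≈ 1.0000000; existence NOT certified by the union bound.


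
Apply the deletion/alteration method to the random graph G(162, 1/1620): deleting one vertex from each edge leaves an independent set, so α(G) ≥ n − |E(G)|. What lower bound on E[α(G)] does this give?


E[|E(G)|] = C(162, 2)·p = 13041 · (1/1620) = 161/20.
E[α(G)] ≥ n − E[|E(G)|] = 162 − 161/20 = 3079/20.
Numerically: ≈ 153.95000.
(This is only a lower bound; the true E[α(G)] may be larger.)

E[α(G)] ≥ 3079/20 ≈ 153.95000.


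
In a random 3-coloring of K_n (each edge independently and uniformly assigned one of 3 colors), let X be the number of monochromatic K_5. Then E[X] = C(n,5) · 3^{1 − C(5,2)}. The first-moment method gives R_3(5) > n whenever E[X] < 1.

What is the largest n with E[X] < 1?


We need C(n, 5) · 3^{1 − 10} < 1, i.e. C(n, 5) < 3^{10 − 1} = 19683.
Check values of n near the boundary:
  n = 14: C(14, 5) = 2002; 2002 < 19683? YES
  n = 15: C(15, 5) = 3003; 3003 < 19683? YES
  n = 16: C(16, 5) = 4368; 4368 < 19683? YES
  n = 17: C(17, 5) = 6188; 6188 < 19683? YES
  n = 18: C(18, 5) = 8568; 8568 < 19683? YES
  n = 19: C(19, 5) = 11628; 11628 < 19683? YES
  n = 20: C(20, 5) = 15504; 15504 < 19683? YES
  n = 21: C(21, 5) = 20349; 20349 < 19683? NO
  n = 22: C(22, 5) = 26334; 26334 < 19683? NO
  n = 23: C(23, 5) = 33649; 33649 < 19683? NO
The largest n with C(n, 5) < 19683 is n = 20 (where E[X] = 5168/6561 ≈ 0.7877). Hence R_3(5) > 20, i.e. R_3(5) ≥ 21.

Largest n = 20; hence R_3(5) > 20.


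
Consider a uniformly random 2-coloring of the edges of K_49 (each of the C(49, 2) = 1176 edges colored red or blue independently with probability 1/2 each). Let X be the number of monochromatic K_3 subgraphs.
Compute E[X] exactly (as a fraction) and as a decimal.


Let X = Σ_S X_S over the C(49, 3) = 18424 subsets S of size 3, where X_S = 1 if the K_3 on S is monochromatic.
For a fixed S, the K_3 on S has C(3, 2) = 3 edges. P[all 3 edges red] = (1/2)^3, and likewise for blue, so P[monochromatic] = 2·(1/2)^3 = 2^{1 − 3} = 1/4.
By linearity of expectation: E[X] = C(49, 3) · 2^{1 − 3} = 18424 · 1/4 = 4606.
Numerically: E[X] ≈ 4606.000.

E[X] = C(49,3)·2^(1−C(3,2)) = 4606 ≈ 4606.000.


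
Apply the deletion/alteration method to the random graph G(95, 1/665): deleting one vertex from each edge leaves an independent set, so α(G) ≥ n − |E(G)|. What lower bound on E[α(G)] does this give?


E[|E(G)|] = C(95, 2)·p = 4465 · (1/665) = 47/7.
E[α(G)] ≥ n − E[|E(G)|] = 95 − 47/7 = 618/7.
Numerically: ≈ 88.2857.
(This is only a lower bound; the true E[α(G)] may be larger.)

E[α(G)] ≥ 618/7 ≈ 88.2857.


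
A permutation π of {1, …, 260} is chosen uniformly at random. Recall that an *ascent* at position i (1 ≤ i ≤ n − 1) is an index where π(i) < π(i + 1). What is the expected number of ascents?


Write X = Σ X_I over i = 1, …, 259, with X_I the indicator of one ascent.
There are 259 indicators.
For each fixed i, the pair (π(i), π(i+1)) is a uniformly random ordered pair of distinct values from {1, …, 260}; by symmetry P[π(i) < π(i+1)] = 1/2.
By linearity: E[X] = 259 · (1/2) = (260 − 1) · (1/2) = 259/2 ≈ 129.50000.

E[X] = 259/2 = 129.50000.


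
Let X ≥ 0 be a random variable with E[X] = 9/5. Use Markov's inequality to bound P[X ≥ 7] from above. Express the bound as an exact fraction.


μ = E[X] = 9/5, a = 7.
Markov: P[X ≥ 7] ≤ μ/a = (9/5)/7 = 9/35.
Numerically: ≈ 0.257.
(Since a = 7 > μ = 1.800, the bound 9/35 is < 1 and informative.)

P[X ≥ 7] ≤ 9/35 ≈ 0.257.


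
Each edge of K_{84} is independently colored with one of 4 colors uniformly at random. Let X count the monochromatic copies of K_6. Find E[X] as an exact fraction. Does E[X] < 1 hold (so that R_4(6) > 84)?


E[X] = C(84, 6) · 4^{1 − 15} = 406481544 · 4^{−14} = 406481544/268435456.
As a reduced fraction: E[X] = 50810193/33554432 ≈ 1.51426.
Is E[X] < 1? NO.
Since E[X] ≥ 1, the first-moment bound is inconclusive at n = 84; it does NOT by itself certify R_4(6) > 84.

E[X] = 50810193/33554432 ≈ 1.51426; E[X] ≥ 1; first-moment method inconclusive here.


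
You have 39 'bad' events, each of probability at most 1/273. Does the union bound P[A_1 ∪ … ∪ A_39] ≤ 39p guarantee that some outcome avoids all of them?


Union bound: P[∪_{i=1}^{39} A_i] ≤ Σ_i P[A_i] ≤ 39·p = 39·(1/273) = 1/7.
Numerically: 1/7 ≈ 0.143.
Is 1/7 < 1? YES.
Since P[∪ A_i] ≤ 1/7 < 1, the complement has P[∩ A_i^c] ≥ 1 − 1/7 = 6/7 > 0, so some outcome avoids every A_i.

39·p = 1/7 ≈ 0.143; existence CERTIFIED by the union bound.


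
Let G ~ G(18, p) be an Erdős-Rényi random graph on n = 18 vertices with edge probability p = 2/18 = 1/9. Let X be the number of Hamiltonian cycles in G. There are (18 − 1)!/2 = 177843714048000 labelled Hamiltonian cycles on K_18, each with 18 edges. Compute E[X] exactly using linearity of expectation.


K_18 has (18 − 1)!/2 = 177843714048000 labelled Hamiltonian cycles.
For each such Hamiltonian cycle H, let X_H = 1 if all 18 edges of H are present in G. Then P[X_H = 1] = p^{18} = (1/9)^{18} = 1/150094635296999121.
Summing the indicators: E[X] = Σ_H E[X_H] = 177843714048000 · p^{18} = 177843714048000 · 1/150094635296999121 = 243955712000/205891132094649.
Numerically: E[X] ≈ 0.001185.

E[X] = 177843714048000 · (1/9)^{18} = 243955712000/205891132094649 ≈ 0.001185.


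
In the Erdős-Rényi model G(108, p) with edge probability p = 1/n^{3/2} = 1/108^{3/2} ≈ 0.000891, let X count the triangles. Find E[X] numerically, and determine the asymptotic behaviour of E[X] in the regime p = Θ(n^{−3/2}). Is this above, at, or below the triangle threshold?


Number of potential triangles: C(108, 3) = 204156.
Each occurs with probability p³ ≈ (0.000891)³ ≈ 7.07283e-10.
By linearity: E[X] = C(108, 3)·p³ ≈ 204156 · 7.07283e-10 ≈ 0.000.
Since α = 3/2 > 1, p = c/n^{3/2} = o(1/n) is below the triangle threshold p ~ 1/n. Asymptotically E[X] ~ (c³/6)·n^{3(1−α)} = (1³/6)·n^{-1.5} → 0, so by Markov's inequality G has no triangles w.h.p.

E[X] ≈ 0.000; in regime p = Θ(1/n^{3/2}) E[X] tends to 0 (below the triangle threshold p ~ 1/n).


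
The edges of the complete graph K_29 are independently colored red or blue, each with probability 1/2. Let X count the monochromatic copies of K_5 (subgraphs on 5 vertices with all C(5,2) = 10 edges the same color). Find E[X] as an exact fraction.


Let X = Σ_S X_S over the C(29, 5) = 118755 subsets S of size 5, where X_S = 1 if the K_5 on S is monochromatic.
For a fixed S, the K_5 on S has C(5, 2) = 10 edges. P[all 10 edges red] = (1/2)^10, and likewise for blue, so P[monochromatic] = 2·(1/2)^10 = 2^{1 − 10} = 1/512.
By linearity: E[X] = C(29, 5) · 2^{1 − 10} = 118755 · 1/512 = 118755/512.
Numerically: E[X] ≈ 231.94336.

E[X] = C(29,5)·2^(1−C(5,2)) = 118755/512 ≈ 231.94336.


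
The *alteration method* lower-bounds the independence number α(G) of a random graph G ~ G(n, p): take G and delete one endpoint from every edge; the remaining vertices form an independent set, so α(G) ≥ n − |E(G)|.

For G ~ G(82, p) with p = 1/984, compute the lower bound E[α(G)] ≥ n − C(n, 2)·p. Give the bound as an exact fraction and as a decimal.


E[|E(G)|] = C(82, 2)·p = 3321 · (1/984) = 27/8.
E[α(G)] ≥ n − E[|E(G)|] = 82 − 27/8 = 629/8.
Numerically: ≈ 78.62500.
(This is only a lower bound; the true E[α(G)] may be larger.)

E[α(G)] ≥ 629/8 ≈ 78.62500.


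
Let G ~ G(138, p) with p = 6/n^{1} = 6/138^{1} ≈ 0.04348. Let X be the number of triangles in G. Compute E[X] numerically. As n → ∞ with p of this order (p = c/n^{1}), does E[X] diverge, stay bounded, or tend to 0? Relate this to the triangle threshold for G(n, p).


Number of potential triangles: C(138, 3) = 428536.
Each occurs with probability p³ ≈ (0.04348)³ ≈ 8.218953e-05.
By linearity: E[X] = C(138, 3)·p³ ≈ 428536 · 8.218953e-05 ≈ 35.2212.
Here α = 1, so p = 6/n is exactly at the triangle threshold p ~ 1/n. Asymptotically E[X] → c³/6 = 6³/6 = 36 ≈ 36.0000, a bounded constant. In this regime the triangle count is asymptotically Poisson(c³/6).

E[X] ≈ 35.2212; in regime p = Θ(1/n^{1}) E[X] stays bounded (at the triangle threshold p ~ 1/n).


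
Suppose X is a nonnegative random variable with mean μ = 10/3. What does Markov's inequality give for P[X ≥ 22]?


μ = E[X] = 10/3, a = 22.
Markov: P[X ≥ 22] ≤ μ/a = (10/3)/22 = 5/33.
Numerically: ≈ 0.151515.
(Since a = 22 > μ = 3.333333, the bound 5/33 is < 1 and informative.)

P[X ≥ 22] ≤ 5/33 ≈ 0.151515.


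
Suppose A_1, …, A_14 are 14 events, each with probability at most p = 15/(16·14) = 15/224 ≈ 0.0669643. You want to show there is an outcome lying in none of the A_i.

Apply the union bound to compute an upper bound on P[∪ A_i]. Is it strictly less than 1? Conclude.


Union bound: P[∪_{i=1}^{14} A_i] ≤ Σ_i P[A_i] ≤ 14·p = 14·(15/224) = 15/16.
Numerically: 15/16 ≈ 0.9375000.
Is 15/16 < 1? YES.
Since P[∪ A_i] ≤ 15/16 < 1, the complement has P[∩ A_i^c] ≥ 1 − 15/16 = 1/16 > 0, so some outcome avoids every A_i.

14·p = 15/16 ≈ 0.9375000; existence CERTIFIED by the union bound.


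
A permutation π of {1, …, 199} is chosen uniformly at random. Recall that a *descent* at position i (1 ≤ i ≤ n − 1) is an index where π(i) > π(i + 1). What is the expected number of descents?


Write X = Σ X_I over i = 1, …, 198, with X_I the indicator of one descent.
There are 198 indicators.
For each fixed i, the pair (π(i), π(i+1)) is a uniformly random ordered pair of distinct values from {1, …, 199}; by symmetry P[π(i) > π(i+1)] = 1/2.
By linearity: E[X] = 198 · (1/2) = (199 − 1) · (1/2) = 99 ≈ 99.000.

E[X] = 99 = 99.000.


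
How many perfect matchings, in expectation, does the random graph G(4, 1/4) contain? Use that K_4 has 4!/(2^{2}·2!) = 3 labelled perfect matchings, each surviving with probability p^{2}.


K_4 has 4!/(2^{2}·2!) = 3 labelled perfect matchings.
For each such perfect matching H, let X_H = 1 if all 2 edges of H are present in G. Then P[X_H = 1] = p^{2} = (1/4)^{2} = 1/16.
By linearity: E[X] = Σ_H E[X_H] = 3 · p^{2} = 3 · 1/16 = 3/16.
Numerically: E[X] ≈ 0.1875.

E[X] = 3 · (1/4)^{2} = 3/16 ≈ 0.1875.


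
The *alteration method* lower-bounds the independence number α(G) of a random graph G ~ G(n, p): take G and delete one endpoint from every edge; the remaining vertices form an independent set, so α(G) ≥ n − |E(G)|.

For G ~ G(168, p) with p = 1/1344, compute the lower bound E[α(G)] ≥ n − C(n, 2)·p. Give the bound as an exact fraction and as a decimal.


E[|E(G)|] = C(168, 2)·p = 14028 · (1/1344) = 167/16.
E[α(G)] ≥ n − E[|E(G)|] = 168 − 167/16 = 2521/16.
Numerically: ≈ 157.56250.
(This is only a lower bound; the true E[α(G)] may be larger.)

E[α(G)] ≥ 2521/16 ≈ 157.56250.


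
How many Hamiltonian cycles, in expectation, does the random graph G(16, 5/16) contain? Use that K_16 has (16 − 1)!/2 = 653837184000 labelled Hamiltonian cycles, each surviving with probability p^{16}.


K_16 has (16 − 1)!/2 = 653837184000 labelled Hamiltonian cycles.
For each such Hamiltonian cycle H, let X_H = 1 if all 16 edges of H are present in G. Then P[X_H = 1] = p^{16} = (5/16)^{16} = 152587890625/18446744073709551616.
Summing the indicators: E[X] = Σ_H E[X_H] = 653837184000 · p^{16} = 653837184000 · 152587890625/18446744073709551616 = 97429332733154296875/18014398509481984.
Numerically: E[X] ≈ 5.41e+03.

E[X] = 653837184000 · (5/16)^{16} = 97429332733154296875/18014398509481984 ≈ 5.41e+03.


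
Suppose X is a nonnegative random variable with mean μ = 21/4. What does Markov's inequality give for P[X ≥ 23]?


μ = E[X] = 21/4, a = 23.
Markov: P[X ≥ 23] ≤ μ/a = (21/4)/23 = 21/92.
Numerically: ≈ 0.228261.
(Since a = 23 > μ = 5.250000, the bound 21/92 is < 1 and informative.)

P[X ≥ 23] ≤ 21/92 ≈ 0.228261.


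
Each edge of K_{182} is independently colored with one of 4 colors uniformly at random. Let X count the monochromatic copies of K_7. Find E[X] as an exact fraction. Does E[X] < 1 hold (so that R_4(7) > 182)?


E[X] = C(182, 7) · 4^{1 − 21} = 1167752750736 · 4^{−20} = 1167752750736/1099511627776.
As a reduced fraction: E[X] = 72984546921/68719476736 ≈ 1.062.
Is E[X] < 1? NO.
Since E[X] ≥ 1, the first-moment bound is inconclusive at n = 182; it does NOT by itself certify R_4(7) > 182.

E[X] = 72984546921/68719476736 ≈ 1.062; E[X] ≥ 1; first-moment method inconclusive here.


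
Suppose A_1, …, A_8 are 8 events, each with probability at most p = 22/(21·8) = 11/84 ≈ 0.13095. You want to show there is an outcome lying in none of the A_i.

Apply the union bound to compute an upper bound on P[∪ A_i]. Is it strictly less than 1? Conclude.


Union bound: P[∪_{i=1}^{8} A_i] ≤ Σ_i P[A_i] ≤ 8·p = 8·(11/84) = 22/21.
Numerically: 22/21 ≈ 1.04762.
Is 22/21 < 1? NO.
Since the bound 22/21 is ≥ 1, the union bound is uninformative here; it does NOT by itself certify existence.

8·p = 22/21 ≈ 1.04762; existence NOT certified by the union bound.


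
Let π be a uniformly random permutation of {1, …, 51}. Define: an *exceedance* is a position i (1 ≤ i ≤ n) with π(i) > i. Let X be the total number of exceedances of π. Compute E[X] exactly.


Write X = Σ_{i=1}^{51} X_i, where X_i = 1_{π(i) > i}.
For each fixed i, π(i) is uniform over {1, …, 51} (marginal of a uniform permutation), so P[π(i) > i] = (n − i)/n. Summing: Σ_{i=1}^{51} (n − i)/n = (0 + 1 + … + 50)/51 = 51(51 − 1)/(2·51) = (51 − 1)/2.
Hence E[X] = Σ_{i=1}^{51} (51 − i)/51 = 25 ≈ 25.00000.

E[X] = 25 = 25.00000.


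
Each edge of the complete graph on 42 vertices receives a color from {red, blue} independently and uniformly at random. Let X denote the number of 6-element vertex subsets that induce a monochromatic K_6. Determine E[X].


Let X = Σ_S X_S over the C(42, 6) = 5245786 subsets S of size 6, where X_S = 1 if the K_6 on S is monochromatic.
For a fixed S, the K_6 on S has C(6, 2) = 15 edges. P[all 15 edges red] = (1/2)^15, and likewise for blue, so P[monochromatic] = 2·(1/2)^15 = 2^{1 − 15} = 1/16384.
By linearity: E[X] = C(42, 6) · 2^{1 − 15} = 5245786 · 1/16384 = 2622893/8192.
Numerically: E[X] ≈ 320.17737.

E[X] = C(42,6)·2^(1−C(6,2)) = 2622893/8192 ≈ 320.17737.


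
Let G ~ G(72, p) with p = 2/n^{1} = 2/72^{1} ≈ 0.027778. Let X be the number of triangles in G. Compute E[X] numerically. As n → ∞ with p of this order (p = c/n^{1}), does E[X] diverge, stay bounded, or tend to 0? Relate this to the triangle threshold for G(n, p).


Number of potential triangles: C(72, 3) = 59640.
Each occurs with probability p³ ≈ (0.027778)³ ≈ 2.1433471e-05.
By linearity: E[X] = C(72, 3)·p³ ≈ 59640 · 2.1433471e-05 ≈ 1.27829.
Here α = 1, so p = 2/n is exactly at the triangle threshold p ~ 1/n. Asymptotically E[X] → c³/6 = 2³/6 = 4/3 ≈ 1.33333, a bounded constant. In this regime the triangle count is asymptotically Poisson(c³/6).

E[X] ≈ 1.27829; in regime p = Θ(1/n^{1}) E[X] stays bounded (at the triangle threshold p ~ 1/n).


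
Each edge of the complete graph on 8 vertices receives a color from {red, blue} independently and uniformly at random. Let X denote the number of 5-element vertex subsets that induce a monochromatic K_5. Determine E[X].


Let X = Σ_S X_S over the C(8, 5) = 56 subsets S of size 5, where X_S = 1 if the K_5 on S is monochromatic.
For a fixed S, the K_5 on S has C(5, 2) = 10 edges. P[all 10 edges red] = (1/2)^10, and likewise for blue, so P[monochromatic] = 2·(1/2)^10 = 2^{1 − 10} = 1/512.
Summing: E[X] = C(8, 5) · 2^{1 − 10} = 56 · 1/512 = 7/64.
Numerically: E[X] ≈ 0.1094.

E[X] = C(8,5)·2^(1−C(5,2)) = 7/64 ≈ 0.1094.


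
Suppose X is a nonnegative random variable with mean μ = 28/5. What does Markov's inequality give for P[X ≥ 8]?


μ = E[X] = 28/5, a = 8.
Markov: P[X ≥ 8] ≤ μ/a = (28/5)/8 = 7/10.
Numerically: ≈ 0.700.
(Since a = 8 > μ = 5.600, the bound 7/10 is < 1 and informative.)

P[X ≥ 8] ≤ 7/10 ≈ 0.700.


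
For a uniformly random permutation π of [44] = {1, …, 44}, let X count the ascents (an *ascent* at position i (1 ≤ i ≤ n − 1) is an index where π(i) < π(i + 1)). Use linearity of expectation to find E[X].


Write X = Σ X_I over i = 1, …, 43, with X_I the indicator of one ascent.
There are 43 indicators.
For each fixed i, the pair (π(i), π(i+1)) is a uniformly random ordered pair of distinct values from {1, …, 44}; by symmetry P[π(i) < π(i+1)] = 1/2.
By linearity: E[X] = 43 · (1/2) = (44 − 1) · (1/2) = 43/2 ≈ 21.5000.

E[X] = 43/2 = 21.5000.


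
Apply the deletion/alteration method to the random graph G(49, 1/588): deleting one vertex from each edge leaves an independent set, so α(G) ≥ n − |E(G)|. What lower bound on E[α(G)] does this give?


E[|E(G)|] = C(49, 2)·p = 1176 · (1/588) = 2.
E[α(G)] ≥ n − E[|E(G)|] = 49 − 2 = 47.
Numerically: ≈ 47.000.
(This is only a lower bound; the true E[α(G)] may be larger.)

E[α(G)] ≥ 47 ≈ 47.000.


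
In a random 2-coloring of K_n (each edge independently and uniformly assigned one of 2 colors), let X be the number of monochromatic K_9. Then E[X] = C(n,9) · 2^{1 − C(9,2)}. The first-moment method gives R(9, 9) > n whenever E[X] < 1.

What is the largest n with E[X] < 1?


We need C(n, 9) · 2^{1 − 36} < 1, i.e. C(n, 9) < 2^{36 − 1} = 34359738368.
Check values of n near the boundary:
  n = 61: C(61, 9) = 17341763505; 17341763505 < 34359738368? YES
  n = 62: C(62, 9) = 20286591270; 20286591270 < 34359738368? YES
  n = 63: C(63, 9) = 23667689815; 23667689815 < 34359738368? YES
  n = 64: C(64, 9) = 27540584512; 27540584512 < 34359738368? YES
  n = 65: C(65, 9) = 31966749880; 31966749880 < 34359738368? YES
  n = 66: C(66, 9) = 37014131440; 37014131440 < 34359738368? NO
  n = 67: C(67, 9) = 42757703560; 42757703560 < 34359738368? NO
  n = 68: C(68, 9) = 49280065120; 49280065120 < 34359738368? NO
The largest n with C(n, 9) < 34359738368 is n = 65 (where E[X] = 3995843735/4294967296 ≈ 0.9303549). Hence R(9, 9) > 65, i.e. R(9, 9) ≥ 66.

Largest n = 65; hence R(9, 9) > 65.


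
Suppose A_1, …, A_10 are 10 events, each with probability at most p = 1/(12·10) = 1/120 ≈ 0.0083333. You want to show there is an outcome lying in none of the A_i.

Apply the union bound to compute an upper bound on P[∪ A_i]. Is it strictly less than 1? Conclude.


Union bound: P[∪_{i=1}^{10} A_i] ≤ Σ_i P[A_i] ≤ 10·p = 10·(1/120) = 1/12.
Numerically: 1/12 ≈ 0.0833333.
Is 1/12 < 1? YES.
Since P[∪ A_i] ≤ 1/12 < 1, the complement has P[∩ A_i^c] ≥ 1 − 1/12 = 11/12 > 0, so some outcome avoids every A_i.

10·p = 1/12 ≈ 0.0833333; existence CERTIFIED by the union bound.


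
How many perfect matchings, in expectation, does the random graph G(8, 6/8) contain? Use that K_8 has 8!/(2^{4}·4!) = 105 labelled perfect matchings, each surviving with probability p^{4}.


K_8 has 8!/(2^{4}·4!) = 105 labelled perfect matchings.
For each such perfect matching H, let X_H = 1 if all 4 edges of H are present in G. Then P[X_H = 1] = p^{4} = (3/4)^{4} = 81/256.
Summing the indicators: E[X] = Σ_H E[X_H] = 105 · p^{4} = 105 · 81/256 = 8505/256.
Numerically: E[X] ≈ 33.22.

E[X] = 105 · (3/4)^{4} = 8505/256 ≈ 33.22.


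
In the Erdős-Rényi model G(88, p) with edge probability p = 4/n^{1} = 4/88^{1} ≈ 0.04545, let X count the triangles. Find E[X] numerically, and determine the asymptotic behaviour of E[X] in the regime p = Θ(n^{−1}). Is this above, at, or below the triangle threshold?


Number of potential triangles: C(88, 3) = 109736.
Each occurs with probability p³ ≈ (0.04545)³ ≈ 9.391435e-05.
By linearity: E[X] = C(88, 3)·p³ ≈ 109736 · 9.391435e-05 ≈ 10.3058.
Here α = 1, so p = 4/n is exactly at the triangle threshold p ~ 1/n. Asymptotically E[X] → c³/6 = 4³/6 = 32/3 ≈ 10.6667, a bounded constant. In this regime the triangle count is asymptotically Poisson(c³/6).

E[X] ≈ 10.3058; in regime p = Θ(1/n^{1}) E[X] stays bounded (at the triangle threshold p ~ 1/n).


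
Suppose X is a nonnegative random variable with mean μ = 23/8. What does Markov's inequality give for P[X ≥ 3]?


μ = E[X] = 23/8, a = 3.
Markov: P[X ≥ 3] ≤ μ/a = (23/8)/3 = 23/24.
Numerically: ≈ 0.95833.
(Since a = 3 > μ = 2.87500, the bound 23/24 is < 1 and informative.)

P[X ≥ 3] ≤ 23/24 ≈ 0.95833.


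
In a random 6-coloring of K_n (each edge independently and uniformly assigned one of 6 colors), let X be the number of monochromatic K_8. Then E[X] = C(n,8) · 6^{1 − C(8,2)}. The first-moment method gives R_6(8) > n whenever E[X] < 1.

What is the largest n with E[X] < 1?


We need C(n, 8) · 6^{1 − 28} < 1, i.e. C(n, 8) < 6^{28 − 1} = 1023490369077469249536.
Check values of n near the boundary:
  n = 1591: C(1591, 8) = 1000427749141189953870; 1000427749141189953870 < 1023490369077469249536? YES
  n = 1592: C(1592, 8) = 1005480414540892933435; 1005480414540892933435 < 1023490369077469249536? YES
  n = 1593: C(1593, 8) = 1010555394551193970323; 1010555394551193970323 < 1023490369077469249536? YES
  n = 1594: C(1594, 8) = 1015652773590544255167; 1015652773590544255167 < 1023490369077469249536? YES
  n = 1595: C(1595, 8) = 1020772636343363633895; 1020772636343363633895 < 1023490369077469249536? YES
  n = 1596: C(1596, 8) = 1025915067760710553965; 1025915067760710553965 < 1023490369077469249536? NO
The largest n with C(n, 8) < 1023490369077469249536 is n = 1595 (where E[X] = 113419181815929292655/113721152119718805504 ≈ 0.9973). Hence R_6(8) > 1595, i.e. R_6(8) ≥ 1596.

Largest n = 1595; hence R_6(8) > 1595.


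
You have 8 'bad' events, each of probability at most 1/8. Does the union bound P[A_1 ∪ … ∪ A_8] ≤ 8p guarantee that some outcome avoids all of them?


Union bound: P[∪_{i=1}^{8} A_i] ≤ Σ_i P[A_i] ≤ 8·p = 8·(1/8) = 1.
Numerically: 1 ≈ 1.000000.
Is 1 < 1? NO.
Since the bound 1 is ≥ 1, the union bound is uninformative here; it does NOT by itself certify existence.

8·p = 1 ≈ 1.000000; existence NOT certified by the union bound.


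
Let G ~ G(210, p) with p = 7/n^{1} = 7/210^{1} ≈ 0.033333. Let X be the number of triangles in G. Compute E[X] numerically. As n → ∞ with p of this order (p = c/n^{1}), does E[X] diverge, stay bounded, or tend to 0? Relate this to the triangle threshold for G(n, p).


Number of potential triangles: C(210, 3) = 1521520.
Each occurs with probability p³ ≈ (0.033333)³ ≈ 3.7037037e-05.
By linearity: E[X] = C(210, 3)·p³ ≈ 1521520 · 3.7037037e-05 ≈ 56.35259.
Here α = 1, so p = 7/n is exactly at the triangle threshold p ~ 1/n. Asymptotically E[X] → c³/6 = 7³/6 = 343/6 ≈ 57.16667, a bounded constant. In this regime the triangle count is asymptotically Poisson(c³/6).

E[X] ≈ 56.35259; in regime p = Θ(1/n^{1}) E[X] stays bounded (at the triangle threshold p ~ 1/n).


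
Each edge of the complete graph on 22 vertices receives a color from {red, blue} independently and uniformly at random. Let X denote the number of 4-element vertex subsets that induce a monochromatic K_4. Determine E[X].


Let X = Σ_S X_S over the C(22, 4) = 7315 subsets S of size 4, where X_S = 1 if the K_4 on S is monochromatic.
For a fixed S, the K_4 on S has C(4, 2) = 6 edges. P[all 6 edges red] = (1/2)^6, and likewise for blue, so P[monochromatic] = 2·(1/2)^6 = 2^{1 − 6} = 1/32.
Summing: E[X] = C(22, 4) · 2^{1 − 6} = 7315 · 1/32 = 7315/32.
Numerically: E[X] ≈ 228.5938.

E[X] = C(22,4)·2^(1−C(4,2)) = 7315/32 ≈ 228.5938.


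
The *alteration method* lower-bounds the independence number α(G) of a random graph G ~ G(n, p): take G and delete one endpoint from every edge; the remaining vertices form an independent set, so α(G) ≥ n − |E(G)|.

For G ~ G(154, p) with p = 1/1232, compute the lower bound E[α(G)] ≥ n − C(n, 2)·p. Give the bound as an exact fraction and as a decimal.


E[|E(G)|] = C(154, 2)·p = 11781 · (1/1232) = 153/16.
E[α(G)] ≥ n − E[|E(G)|] = 154 − 153/16 = 2311/16.
Numerically: ≈ 144.438.
(This is only a lower bound; the true E[α(G)] may be larger.)

E[α(G)] ≥ 2311/16 ≈ 144.438.


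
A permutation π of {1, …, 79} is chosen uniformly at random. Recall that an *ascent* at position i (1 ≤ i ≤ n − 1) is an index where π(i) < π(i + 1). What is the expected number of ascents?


Write X = Σ X_I over i = 1, …, 78, with X_I the indicator of one ascent.
There are 78 indicators.
For each fixed i, the pair (π(i), π(i+1)) is a uniformly random ordered pair of distinct values from {1, …, 79}; by symmetry P[π(i) < π(i+1)] = 1/2.
By linearity: E[X] = 78 · (1/2) = (79 − 1) · (1/2) = 39 ≈ 39.000.

E[X] = 39 = 39.000.


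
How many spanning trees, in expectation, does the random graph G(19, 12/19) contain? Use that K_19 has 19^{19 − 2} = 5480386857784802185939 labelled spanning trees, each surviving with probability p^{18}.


K_19 has 19^{19 − 2} = 5480386857784802185939 labelled spanning trees.
For each such spanning tree H, let X_H = 1 if all 18 edges of H are present in G. Then P[X_H = 1] = p^{18} = (12/19)^{18} = 26623333280885243904/104127350297911241532841.
By linearity of expectation: E[X] = Σ_H E[X_H] = 5480386857784802185939 · p^{18} = 5480386857784802185939 · 26623333280885243904/104127350297911241532841 = 26623333280885243904/19.
Numerically: E[X] ≈ 1.4012e+18.

E[X] = 5480386857784802185939 · (12/19)^{18} = 26623333280885243904/19 ≈ 1.4012e+18.


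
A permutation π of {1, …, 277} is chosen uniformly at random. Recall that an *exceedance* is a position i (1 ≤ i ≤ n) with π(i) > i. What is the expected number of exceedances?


Write X = Σ_{i=1}^{277} X_i, where X_i = 1_{π(i) > i}.
For each fixed i, π(i) is uniform over {1, …, 277} (marginal of a uniform permutation), so P[π(i) > i] = (n − i)/n. Summing: Σ_{i=1}^{277} (n − i)/n = (0 + 1 + … + 276)/277 = 277(277 − 1)/(2·277) = (277 − 1)/2.
Hence E[X] = Σ_{i=1}^{277} (277 − i)/277 = 138 ≈ 138.000.

E[X] = 138 = 138.000.


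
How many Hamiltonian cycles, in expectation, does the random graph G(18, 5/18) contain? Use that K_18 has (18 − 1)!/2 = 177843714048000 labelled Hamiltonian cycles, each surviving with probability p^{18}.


K_18 has (18 − 1)!/2 = 177843714048000 labelled Hamiltonian cycles.
For each such Hamiltonian cycle H, let X_H = 1 if all 18 edges of H are present in G. Then P[X_H = 1] = p^{18} = (5/18)^{18} = 3814697265625/39346408075296537575424.
By linearity of expectation: E[X] = Σ_H E[X_H] = 177843714048000 · p^{18} = 177843714048000 · 3814697265625/39346408075296537575424 = 56800365447998046875/3294258113514384.
Numerically: E[X] ≈ 17242.

E[X] = 177843714048000 · (5/18)^{18} = 56800365447998046875/3294258113514384 ≈ 17242.


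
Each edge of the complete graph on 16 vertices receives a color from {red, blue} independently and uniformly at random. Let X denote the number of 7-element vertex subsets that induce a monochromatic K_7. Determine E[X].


Let X = Σ_S X_S over the C(16, 7) = 11440 subsets S of size 7, where X_S = 1 if the K_7 on S is monochromatic.
For a fixed S, the K_7 on S has C(7, 2) = 21 edges. P[all 21 edges red] = (1/2)^21, and likewise for blue, so P[monochromatic] = 2·(1/2)^21 = 2^{1 − 21} = 1/1048576.
By linearity of expectation: E[X] = C(16, 7) · 2^{1 − 21} = 11440 · 1/1048576 = 715/65536.
Numerically: E[X] ≈ 0.01091.

E[X] = C(16,7)·2^(1−C(7,2)) = 715/65536 ≈ 0.01091.


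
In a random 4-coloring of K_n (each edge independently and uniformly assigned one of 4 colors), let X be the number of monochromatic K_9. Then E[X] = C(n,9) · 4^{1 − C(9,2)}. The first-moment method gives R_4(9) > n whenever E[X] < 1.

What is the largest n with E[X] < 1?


We need C(n, 9) · 4^{1 − 36} < 1, i.e. C(n, 9) < 4^{36 − 1} = 1180591620717411303424.
Check values of n near the boundary:
  n = 913: C(913, 9) = 1167605542753639808390; 1167605542753639808390 < 1180591620717411303424? YES
  n = 914: C(914, 9) = 1179217089587653905932; 1179217089587653905932 < 1180591620717411303424? YES
  n = 915: C(915, 9) = 1190931166636537885130; 1190931166636537885130 < 1180591620717411303424? NO
  n = 916: C(916, 9) = 1202748565202942340440; 1202748565202942340440 < 1180591620717411303424? NO
The largest n with C(n, 9) < 1180591620717411303424 is n = 914 (where E[X] = 294804272396913476483/295147905179352825856 ≈ 0.9988357). Hence R_4(9) > 914, i.e. R_4(9) ≥ 915.

Largest n = 914; hence R_4(9) > 914.


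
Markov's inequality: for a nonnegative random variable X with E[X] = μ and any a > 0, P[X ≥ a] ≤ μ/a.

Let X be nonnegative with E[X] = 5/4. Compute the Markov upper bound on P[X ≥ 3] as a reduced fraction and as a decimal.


μ = E[X] = 5/4, a = 3.
Markov: P[X ≥ 3] ≤ μ/a = (5/4)/3 = 5/12.
Numerically: ≈ 0.4167.
(Since a = 3 > μ = 1.2500, the bound 5/12 is < 1 and informative.)

P[X ≥ 3] ≤ 5/12 ≈ 0.4167.


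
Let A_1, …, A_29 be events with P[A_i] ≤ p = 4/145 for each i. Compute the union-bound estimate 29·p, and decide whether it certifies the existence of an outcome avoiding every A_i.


Union bound: P[∪_{i=1}^{29} A_i] ≤ Σ_i P[A_i] ≤ 29·p = 29·(4/145) = 4/5.
Numerically: 4/5 ≈ 0.8000000.
Is 4/5 < 1? YES.
Since P[∪ A_i] ≤ 4/5 < 1, the complement has P[∩ A_i^c] ≥ 1 − 4/5 = 1/5 > 0, so some outcome avoids every A_i.

29·p = 4/5 ≈ 0.8000000; existence CERTIFIED by the union bound.


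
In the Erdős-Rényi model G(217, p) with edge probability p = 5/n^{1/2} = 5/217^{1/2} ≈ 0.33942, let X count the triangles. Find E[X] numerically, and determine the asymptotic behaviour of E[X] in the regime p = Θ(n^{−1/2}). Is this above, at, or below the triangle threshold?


Number of potential triangles: C(217, 3) = 1679580.
Each occurs with probability p³ ≈ (0.33942)³ ≈ 3.9103930e-02.
By linearity: E[X] = C(217, 3)·p³ ≈ 1679580 · 3.9103930e-02 ≈ 65678.17957.
Since α = 1/2 < 1, p = c/n^{1/2} ≫ 1/n is above the triangle threshold p ~ 1/n. Asymptotically E[X] ~ (c³/6)·n^{3(1−α)} = (5³/6)·n^{1.5} → ∞; triangles are abundant w.h.p.

E[X] ≈ 65678.17957; in regime p = Θ(1/n^{1/2}) E[X] diverges (above the triangle threshold p ~ 1/n).


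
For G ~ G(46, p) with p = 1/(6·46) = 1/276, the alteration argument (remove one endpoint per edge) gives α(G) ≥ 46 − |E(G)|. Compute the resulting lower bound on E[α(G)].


E[|E(G)|] = C(46, 2)·p = 1035 · (1/276) = 15/4.
E[α(G)] ≥ n − E[|E(G)|] = 46 − 15/4 = 169/4.
Numerically: ≈ 42.25000.
(This is only a lower bound; the true E[α(G)] may be larger.)

E[α(G)] ≥ 169/4 ≈ 42.25000.


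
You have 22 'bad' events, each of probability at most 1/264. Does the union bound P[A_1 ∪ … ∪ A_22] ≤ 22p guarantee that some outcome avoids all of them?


Union bound: P[∪_{i=1}^{22} A_i] ≤ Σ_i P[A_i] ≤ 22·p = 22·(1/264) = 1/12.
Numerically: 1/12 ≈ 0.083333.
Is 1/12 < 1? YES.
Since P[∪ A_i] ≤ 1/12 < 1, the complement has P[∩ A_i^c] ≥ 1 − 1/12 = 11/12 > 0, so some outcome avoids every A_i.

22·p = 1/12 ≈ 0.083333; existence CERTIFIED by the union bound.


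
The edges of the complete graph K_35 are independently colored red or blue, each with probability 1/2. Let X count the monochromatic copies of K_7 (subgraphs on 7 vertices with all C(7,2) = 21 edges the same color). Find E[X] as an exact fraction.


Let X = Σ_S X_S over the C(35, 7) = 6724520 subsets S of size 7, where X_S = 1 if the K_7 on S is monochromatic.
For a fixed S, the K_7 on S has C(7, 2) = 21 edges. P[all 21 edges red] = (1/2)^21, and likewise for blue, so P[monochromatic] = 2·(1/2)^21 = 2^{1 − 21} = 1/1048576.
Summing: E[X] = C(35, 7) · 2^{1 − 21} = 6724520 · 1/1048576 = 840565/131072.
Numerically: E[X] ≈ 6.4130.

E[X] = C(35,7)·2^(1−C(7,2)) = 840565/131072 ≈ 6.4130.


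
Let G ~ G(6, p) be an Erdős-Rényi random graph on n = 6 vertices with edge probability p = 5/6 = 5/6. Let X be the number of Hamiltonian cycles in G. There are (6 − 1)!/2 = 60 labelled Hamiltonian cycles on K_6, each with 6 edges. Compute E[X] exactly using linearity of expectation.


K_6 has (6 − 1)!/2 = 60 labelled Hamiltonian cycles.
For each such Hamiltonian cycle H, let X_H = 1 if all 6 edges of H are present in G. Then P[X_H = 1] = p^{6} = (5/6)^{6} = 15625/46656.
By linearity of expectation: E[X] = Σ_H E[X_H] = 60 · p^{6} = 60 · 15625/46656 = 78125/3888.
Numerically: E[X] ≈ 20.09.

E[X] = 60 · (5/6)^{6} = 78125/3888 ≈ 20.09.


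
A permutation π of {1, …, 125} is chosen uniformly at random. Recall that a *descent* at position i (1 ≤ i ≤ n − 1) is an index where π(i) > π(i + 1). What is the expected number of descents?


Write X = Σ X_I over i = 1, …, 124, with X_I the indicator of one descent.
There are 124 indicators.
For each fixed i, the pair (π(i), π(i+1)) is a uniformly random ordered pair of distinct values from {1, …, 125}; by symmetry P[π(i) > π(i+1)] = 1/2.
By linearity: E[X] = 124 · (1/2) = (125 − 1) · (1/2) = 62 ≈ 62.000000.

E[X] = 62 = 62.000000.


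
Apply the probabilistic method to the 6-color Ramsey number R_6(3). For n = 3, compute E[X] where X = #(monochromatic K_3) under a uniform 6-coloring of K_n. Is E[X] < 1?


E[X] = C(3, 3) · 6^{1 − 3} = 1 · 6^{−2} = 1/36.
As a reduced fraction: E[X] = 1/36 ≈ 0.027778.
Is E[X] < 1? YES.
Since E[X] < 1, there exists a 6-coloring of K_{3} with no monochromatic K_3; hence R_6(3) > 3.

E[X] = 1/36 ≈ 0.027778; E[X] < 1, so R_6(3) > 3.


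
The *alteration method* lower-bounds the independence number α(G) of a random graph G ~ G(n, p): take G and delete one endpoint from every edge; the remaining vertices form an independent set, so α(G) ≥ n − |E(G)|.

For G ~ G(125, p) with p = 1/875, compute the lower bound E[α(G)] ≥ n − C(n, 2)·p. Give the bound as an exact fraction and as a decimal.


E[|E(G)|] = C(125, 2)·p = 7750 · (1/875) = 62/7.
E[α(G)] ≥ n − E[|E(G)|] = 125 − 62/7 = 813/7.
Numerically: ≈ 116.14286.
(This is only a lower bound; the true E[α(G)] may be larger.)

E[α(G)] ≥ 813/7 ≈ 116.14286.


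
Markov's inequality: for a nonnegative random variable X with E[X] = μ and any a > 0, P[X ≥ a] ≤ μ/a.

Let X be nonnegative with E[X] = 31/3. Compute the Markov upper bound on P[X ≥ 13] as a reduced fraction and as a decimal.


μ = E[X] = 31/3, a = 13.
Markov: P[X ≥ 13] ≤ μ/a = (31/3)/13 = 31/39.
Numerically: ≈ 0.794872.
(Since a = 13 > μ = 10.333333, the bound 31/39 is < 1 and informative.)

P[X ≥ 13] ≤ 31/39 ≈ 0.794872.


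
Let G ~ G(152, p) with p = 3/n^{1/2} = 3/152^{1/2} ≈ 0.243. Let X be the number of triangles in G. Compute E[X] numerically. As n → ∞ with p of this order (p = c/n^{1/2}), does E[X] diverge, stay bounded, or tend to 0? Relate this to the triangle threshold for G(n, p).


Number of potential triangles: C(152, 3) = 573800.
Each occurs with probability p³ ≈ (0.243)³ ≈ 1.44078e-02.
By linearity: E[X] = C(152, 3)·p³ ≈ 573800 · 1.44078e-02 ≈ 8267.209.
Since α = 1/2 < 1, p = c/n^{1/2} ≫ 1/n is above the triangle threshold p ~ 1/n. Asymptotically E[X] ~ (c³/6)·n^{3(1−α)} = (3³/6)·n^{1.5} → ∞; triangles are abundant w.h.p.

E[X] ≈ 8267.209; in regime p = Θ(1/n^{1/2}) E[X] diverges (above the triangle threshold p ~ 1/n).


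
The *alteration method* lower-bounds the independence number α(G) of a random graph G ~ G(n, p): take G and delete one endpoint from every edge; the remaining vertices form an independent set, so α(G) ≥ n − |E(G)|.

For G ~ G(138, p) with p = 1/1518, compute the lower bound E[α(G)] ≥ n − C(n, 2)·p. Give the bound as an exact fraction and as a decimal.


E[|E(G)|] = C(138, 2)·p = 9453 · (1/1518) = 137/22.
E[α(G)] ≥ n − E[|E(G)|] = 138 − 137/22 = 2899/22.
Numerically: ≈ 131.773.
(This is only a lower bound; the true E[α(G)] may be larger.)

E[α(G)] ≥ 2899/22 ≈ 131.773.


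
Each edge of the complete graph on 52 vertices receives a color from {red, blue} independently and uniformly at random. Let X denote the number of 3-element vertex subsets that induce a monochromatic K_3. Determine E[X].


Let X = Σ_S X_S over the C(52, 3) = 22100 subsets S of size 3, where X_S = 1 if the K_3 on S is monochromatic.
For a fixed S, the K_3 on S has C(3, 2) = 3 edges. P[all 3 edges red] = (1/2)^3, and likewise for blue, so P[monochromatic] = 2·(1/2)^3 = 2^{1 − 3} = 1/4.
Summing: E[X] = C(52, 3) · 2^{1 − 3} = 22100 · 1/4 = 5525.
Numerically: E[X] ≈ 5525.000000.

E[X] = C(52,3)·2^(1−C(3,2)) = 5525 ≈ 5525.000000.


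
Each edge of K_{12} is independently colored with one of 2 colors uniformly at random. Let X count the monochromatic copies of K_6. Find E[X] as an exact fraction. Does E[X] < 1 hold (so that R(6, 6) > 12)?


E[X] = C(12, 6) · 2^{1 − 15} = 924 · 2^{−14} = 924/16384.
As a reduced fraction: E[X] = 231/4096 ≈ 0.0564.
Is E[X] < 1? YES.
Since E[X] < 1, there exists a 2-coloring of K_{12} with no monochromatic K_6; hence R(6, 6) > 12.

E[X] = 231/4096 ≈ 0.0564; E[X] < 1, so R(6, 6) > 12.


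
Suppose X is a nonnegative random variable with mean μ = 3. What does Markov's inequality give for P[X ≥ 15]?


μ = E[X] = 3, a = 15.
Markov: P[X ≥ 15] ≤ μ/a = (3)/15 = 1/5.
Numerically: ≈ 0.20000.
(Since a = 15 > μ = 3.00000, the bound 1/5 is < 1 and informative.)

P[X ≥ 15] ≤ 1/5 ≈ 0.20000.
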